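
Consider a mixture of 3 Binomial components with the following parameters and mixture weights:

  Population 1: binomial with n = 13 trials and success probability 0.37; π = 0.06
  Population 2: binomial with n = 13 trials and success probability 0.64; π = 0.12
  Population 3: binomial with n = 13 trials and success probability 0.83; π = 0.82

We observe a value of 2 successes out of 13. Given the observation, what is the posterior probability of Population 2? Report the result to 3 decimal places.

P(component k | x) = π_k·f_k(x) / marginal(x), where marginal(x) = Σ_j π_j·f_j(x).
Evaluate each component's likelihood at the observed value:
  p_1 = C(13,2)·0.37^2·0.63^11 = 78·0.1369·0.00620506 = 0.0662589
  p_2 = C(13,2)·0.64^2·0.36^11 = 78·0.4096·1.31622e-05 = 0.000420516
  p_3 = C(13,2)·0.83^2·0.17^11 = 78·0.6889·3.42719e-09 = 1.84157e-07
Unnormalised posteriors:
  π_1·p_1 = 0.06 × 0.0662589 = 0.00397553
  π_2·p_2 = 0.12 × 0.000420516 = 5.04619e-05
  π_3·p_3 = 0.82 × 1.84157e-07 = 1.51009e-07
Marginal: 0.00397553 + 5.04619e-05 + 1.51009e-07 = 0.00402615
So the posterior for Population 2 is 5.04619e-05 / 0.00402615 ≈ 0.013.

0.013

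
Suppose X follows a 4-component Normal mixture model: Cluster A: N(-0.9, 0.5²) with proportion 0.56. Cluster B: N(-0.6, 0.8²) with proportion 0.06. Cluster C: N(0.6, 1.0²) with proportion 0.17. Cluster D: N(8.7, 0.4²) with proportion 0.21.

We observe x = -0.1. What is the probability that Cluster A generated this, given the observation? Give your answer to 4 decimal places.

0.6152

Posterior ∝ prior × likelihood, so P(k | x) ∝ π_k f_k(x); normalise over all components.
Evaluate each component's likelihood at the observed value:
  L_A = 0.221842
  L_B = 0.410201
  L_C = 0.312254
  L_D = 7.9357e-106
Unnormalised posteriors:
  π_A·L_A = 0.56 × 0.221842 = 0.124231
  π_B·L_B = 0.06 × 0.410201 = 0.0246121
  π_C·L_C = 0.17 × 0.312254 = 0.0530832
  π_D·L_D = 0.21 × 7.9357e-106 = 1.6665e-106
Sum: 0.124231 + 0.0246121 + 0.0530832 + 1.6665e-106 = 0.201927
P(Cluster A | x) = 0.124231 / 0.201927 ≈ 0.6152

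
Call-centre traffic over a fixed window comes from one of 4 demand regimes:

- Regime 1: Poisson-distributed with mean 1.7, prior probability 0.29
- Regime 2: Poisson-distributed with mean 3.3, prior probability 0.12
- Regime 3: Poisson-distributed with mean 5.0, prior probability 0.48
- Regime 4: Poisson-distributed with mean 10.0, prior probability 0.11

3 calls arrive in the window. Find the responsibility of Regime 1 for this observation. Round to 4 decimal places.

Apply Bayes' rule: the posterior for each component is proportional to its prior times its likelihood at x.
Poisson probabilities:
  L_1 = e^(−1.7)·1.7^3/3! = 0.149587
  L_2 = e^(−3.3)·3.3^3/3! = 0.220912
  L_3 = e^(−5.0)·5.0^3/3! = 0.140374
  L_4 = e^(−10.0)·10.0^3/3! = 0.00756665
Multiply by the mixture weights:
  π_1·L_1 = 0.29 × 0.149587 = 0.0433803
  π_2·L_2 = 0.12 × 0.220912 = 0.0265094
  π_3·L_3 = 0.48 × 0.140374 = 0.0673795
  π_4·L_4 = 0.11 × 0.00756665 = 0.000832332
Marginal: 0.0433803 + 0.0265094 + 0.0673795 + 0.000832332 = 0.138102
P(Regime 1 | the observation) = 0.0433803 / 0.138102 ≈ 0.3141

0.3141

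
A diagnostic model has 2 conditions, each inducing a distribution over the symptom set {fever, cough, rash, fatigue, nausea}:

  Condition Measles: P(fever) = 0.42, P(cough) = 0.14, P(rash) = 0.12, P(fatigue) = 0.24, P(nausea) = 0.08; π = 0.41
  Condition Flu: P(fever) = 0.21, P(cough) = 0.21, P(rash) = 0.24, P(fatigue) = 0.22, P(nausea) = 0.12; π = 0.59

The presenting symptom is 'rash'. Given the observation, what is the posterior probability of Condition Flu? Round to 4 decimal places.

0.7421

P(component k | x) = π_k·f_k(x) / marginal(x), where marginal(x) = Σ_j π_j·f_j(x).
Component likelihoods at x = 'rash':
  L_Measles = 0.12
  L_Flu = 0.24
Prior × likelihood for each component:
  π_Measles·L_Measles = 0.41 × 0.12 = 0.0492
  π_Flu·L_Flu = 0.59 × 0.24 = 0.1416
Normaliser: 0.0492 + 0.1416 = 0.1908
So the posterior for Condition Flu is 0.1416 / 0.1908 ≈ 0.7421.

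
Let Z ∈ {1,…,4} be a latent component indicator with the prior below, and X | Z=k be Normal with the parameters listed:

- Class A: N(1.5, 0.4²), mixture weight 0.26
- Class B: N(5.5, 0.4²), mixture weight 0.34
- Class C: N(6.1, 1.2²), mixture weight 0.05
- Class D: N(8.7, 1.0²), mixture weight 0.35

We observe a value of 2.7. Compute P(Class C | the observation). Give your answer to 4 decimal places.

Posterior ∝ prior × likelihood, so P(k | x) ∝ π_k f_k(x); normalise over all components.
Evaluate each component's likelihood at the observed value:
  p_A = 0.0110796
  p_B = 2.28368e-11
  p_C = 0.00600508
  p_D = 6.07588e-09
Unnormalised posteriors:
  π_A·p_A = 0.26 × 0.0110796 = 0.0028807
  π_B·p_B = 0.34 × 2.28368e-11 = 7.76451e-12
  π_C·p_C = 0.05 × 0.00600508 = 0.000300254
  π_D·p_D = 0.35 × 6.07588e-09 = 2.12656e-09
Marginal: 0.0028807 + 7.76451e-12 + 0.000300254 + 2.12656e-09 = 0.00318096
Responsibility of Class C: 0.000300254 / 0.00318096 ≈ 0.0944

0.0944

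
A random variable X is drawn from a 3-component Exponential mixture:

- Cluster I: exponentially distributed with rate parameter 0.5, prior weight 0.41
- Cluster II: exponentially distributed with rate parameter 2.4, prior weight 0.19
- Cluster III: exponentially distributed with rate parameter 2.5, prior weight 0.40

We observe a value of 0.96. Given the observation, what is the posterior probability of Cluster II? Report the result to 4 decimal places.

0.1731

Posterior ∝ prior × likelihood, so P(k | x) ∝ w_k f_k(x); normalise over all components.
Evaluate each component's likelihood at the observed value:
  L_I = 0.5·e^(−0.5·0.96) = 0.5·e^(−0.4800) = 0.309392
  L_II = 2.4·e^(−2.4·0.96) = 2.4·e^(−2.3040) = 0.239661
  L_III = 2.5·e^(−2.5·0.96) = 2.5·e^(−2.4000) = 0.226795
Multiply by the mixture weights:
  w_I·L_I = 0.41 × 0.309392 = 0.126851
  w_II·L_II = 0.19 × 0.239661 = 0.0455355
  w_III·L_III = 0.40 × 0.226795 = 0.090718
Normaliser: 0.126851 + 0.0455355 + 0.090718 = 0.263104
P(Cluster II | data) ≈ 0.1731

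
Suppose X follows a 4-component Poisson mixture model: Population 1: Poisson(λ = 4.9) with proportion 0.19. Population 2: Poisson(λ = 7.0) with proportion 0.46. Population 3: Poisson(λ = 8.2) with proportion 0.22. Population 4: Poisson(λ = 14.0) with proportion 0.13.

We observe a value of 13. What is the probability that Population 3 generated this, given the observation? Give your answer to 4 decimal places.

0.2638

Posterior ∝ prior × likelihood, so P(k | x) ∝ P(Z=k) f_k(x); normalise over all components.
Component likelihoods at x = 13:
  p_1 = 0.0011226
  p_2 = 0.0141884
  p_3 = 0.033426
  p_4 = 0.105989
Weight by the priors:
  P(Z=1)·p_1 = 0.19 × 0.0011226 = 0.000213294
  P(Z=2)·p_2 = 0.46 × 0.0141884 = 0.00652666
  P(Z=3)·p_3 = 0.22 × 0.033426 = 0.00735373
  P(Z=4)·p_4 = 0.13 × 0.105989 = 0.0137786
Sum: 0.000213294 + 0.00652666 + 0.00735373 + 0.0137786 = 0.0278723
So the posterior for Population 3 is 0.00735373 / 0.0278723 ≈ 0.2638.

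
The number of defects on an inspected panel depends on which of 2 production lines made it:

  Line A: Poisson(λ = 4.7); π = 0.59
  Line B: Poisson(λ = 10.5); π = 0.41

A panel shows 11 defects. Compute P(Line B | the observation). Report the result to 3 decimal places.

0.936

Apply Bayes' rule: the posterior for each component is proportional to its prior times its likelihood at x.
Poisson probabilities:
  L_A = 0.00563296
  L_B = 0.117987
Unnormalised posteriors:
  π_A·L_A = 0.59 × 0.00563296 = 0.00332345
  π_B·L_B = 0.41 × 0.117987 = 0.0483747
Marginal: 0.00332345 + 0.0483747 = 0.0516982
P(Line B | 11 defects) = 0.0483747 / 0.0516982 ≈ 0.936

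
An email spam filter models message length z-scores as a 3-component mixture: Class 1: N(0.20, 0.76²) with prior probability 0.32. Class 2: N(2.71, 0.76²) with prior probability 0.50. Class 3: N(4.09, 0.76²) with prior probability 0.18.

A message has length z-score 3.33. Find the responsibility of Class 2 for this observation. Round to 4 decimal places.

P(component k | x) = w_k·f_k(x) / marginal(x), where marginal(x) = Σ_j w_j·f_j(x).
Evaluate each component's likelihood at the observed value:
  L_1 = 0.000108887
  L_2 = 0.376342
  L_3 = 0.318383
Prior × likelihood for each component:
  w_1·L_1 = 0.32 × 0.000108887 = 3.48439e-05
  w_2·L_2 = 0.50 × 0.376342 = 0.188171
  w_3·L_3 = 0.18 × 0.318383 = 0.0573089
Marginal: 3.48439e-05 + 0.188171 + 0.0573089 = 0.245515
Responsibility of Class 2: 0.188171 / 0.245515 ≈ 0.7664

0.7664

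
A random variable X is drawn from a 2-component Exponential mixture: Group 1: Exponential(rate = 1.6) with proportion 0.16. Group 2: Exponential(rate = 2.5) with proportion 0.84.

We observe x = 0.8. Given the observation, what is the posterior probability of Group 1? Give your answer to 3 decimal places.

Posterior ∝ prior × likelihood, so P(k | x) ∝ P(Z=k) f_k(x); normalise over all components.
Component likelihoods at x = 0.8:
  p_1 = 0.44486
  p_2 = 0.338338
Multiply by the mixture weights:
  P(Z=1)·p_1 = 0.16 × 0.44486 = 0.0711775
  P(Z=2)·p_2 = 0.84 × 0.338338 = 0.284204
Marginal: 0.0711775 + 0.284204 = 0.355382
P(Group 1 | the observation) = 0.0711775 / 0.355382 ≈ 0.200

0.200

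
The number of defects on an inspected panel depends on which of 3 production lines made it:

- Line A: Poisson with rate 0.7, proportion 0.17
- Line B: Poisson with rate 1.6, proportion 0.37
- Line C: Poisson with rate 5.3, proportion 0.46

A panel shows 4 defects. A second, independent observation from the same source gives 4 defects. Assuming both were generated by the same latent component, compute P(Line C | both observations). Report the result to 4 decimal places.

0.9165

Posterior ∝ prior × likelihood, so P(k | x) ∝ π_k f_k(x); normalise over all components.
Since both observations come from the same component, the likelihood for component k is f_k(x₁)·f_k(x₂).
  L_A = [e^(−0.7)·0.7^4/4! = 0.00496792] × [0.00496792] = 2.46803e-05
  L_B = [e^(−1.6)·1.6^4/4! = 0.0551312] × [0.0551312] = 0.00303945
  L_C = [e^(−5.3)·5.3^4/4! = 0.164109] × [0.164109] = 0.0269317
Prior × likelihood for each component:
  π_A·L_A = 0.17 × 2.46803e-05 = 4.19564e-06
  π_B·L_B = 0.37 × 0.00303945 = 0.0011246
  π_C·L_C = 0.46 × 0.0269317 = 0.0123886
Normaliser: 4.19564e-06 + 0.0011246 + 0.0123886 = 0.0135174
Responsibility of Line C: 0.0123886 / 0.0135174 ≈ 0.9165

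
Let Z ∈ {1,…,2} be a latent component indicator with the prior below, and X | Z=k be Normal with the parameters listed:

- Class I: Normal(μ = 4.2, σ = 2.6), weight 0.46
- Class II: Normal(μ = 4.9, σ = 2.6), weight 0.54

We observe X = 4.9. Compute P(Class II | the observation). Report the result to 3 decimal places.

By Bayes' theorem, P(k | x) = π_k f_k(x) / Σ_j π_j f_j(x).
Component likelihoods at x = 4.9:
  L_I = (1/(2.6·√(2π)))·exp(−(4.9−4.2)²/(2·2.6²)) = 0.153439·exp(-0.03624) = 0.147978
  L_II = (1/(2.6·√(2π)))·exp(−(4.9−4.9)²/(2·2.6²)) = 0.153439·exp(-0.00000) = 0.153439
Weight by the priors:
  π_I·L_I = 0.46 × 0.147978 = 0.0680698
  π_II·L_II = 0.54 × 0.153439 = 0.0828572
Normaliser: 0.0680698 + 0.0828572 = 0.150927
Responsibility of Class II: 0.0828572 / 0.150927 ≈ 0.549

0.549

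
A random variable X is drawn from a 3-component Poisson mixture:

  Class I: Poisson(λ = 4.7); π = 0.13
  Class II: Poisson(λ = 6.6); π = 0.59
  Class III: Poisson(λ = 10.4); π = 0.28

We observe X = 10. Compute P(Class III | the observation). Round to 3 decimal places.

The responsibility of component k is w_k f_k(x) divided by Σ_j w_j f_j(x).
Poisson probabilities:
  L_I = 0.0131835
  L_II = 0.058794
  L_III = 0.124139
Multiply by the mixture weights:
  w_I·L_I = 0.13 × 0.0131835 = 0.00171386
  w_II·L_II = 0.59 × 0.058794 = 0.0346884
  w_III·L_III = 0.28 × 0.124139 = 0.0347589
Sum: 0.00171386 + 0.0346884 + 0.0347589 = 0.0711612
So the posterior for Class III is 0.0347589 / 0.0711612 ≈ 0.488.

0.488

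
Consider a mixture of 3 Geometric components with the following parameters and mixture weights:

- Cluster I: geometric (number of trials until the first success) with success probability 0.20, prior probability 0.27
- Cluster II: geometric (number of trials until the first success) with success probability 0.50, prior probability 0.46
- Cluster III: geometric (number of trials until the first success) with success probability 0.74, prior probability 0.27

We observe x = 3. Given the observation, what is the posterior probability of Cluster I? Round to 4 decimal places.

0.3274

Posterior ∝ prior × likelihood, so P(k | x) ∝ π_k f_k(x); normalise over all components.
Geometric probabilities:
  p_I = 0.20·(1−0.20)^2 = 0.20·0.64 = 0.128
  p_II = 0.50·(1−0.50)^2 = 0.50·0.25 = 0.125
  p_III = 0.74·(1−0.74)^2 = 0.74·0.0676 = 0.050024
Weight by the priors:
  π_I·p_I = 0.27 × 0.128 = 0.03456
  π_II·p_II = 0.46 × 0.125 = 0.0575
  π_III·p_III = 0.27 × 0.050024 = 0.0135065
Marginal: 0.03456 + 0.0575 + 0.0135065 = 0.105566
P(Cluster I | 3) = 0.03456 / 0.105566 ≈ 0.3274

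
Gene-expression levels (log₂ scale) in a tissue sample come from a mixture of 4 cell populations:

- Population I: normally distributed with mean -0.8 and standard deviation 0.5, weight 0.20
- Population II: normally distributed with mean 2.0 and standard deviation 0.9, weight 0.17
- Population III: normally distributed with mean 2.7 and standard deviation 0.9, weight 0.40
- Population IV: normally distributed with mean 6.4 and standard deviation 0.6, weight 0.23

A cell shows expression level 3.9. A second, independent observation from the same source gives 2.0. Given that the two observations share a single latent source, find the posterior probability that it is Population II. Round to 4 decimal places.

P(component k | x) = w_k·f_k(x) / marginal(x), where marginal(x) = Σ_j w_j·f_j(x).
Since both observations come from the same component, the likelihood for component k is f_k(x₁)·f_k(x₂).
  p_I = [(1/(0.5·√(2π)))·exp(−(3.9−-0.8)²/(2·0.5²)) = 0.797885·exp(-44.18000) = 5.18573e-20] × [1.23652e-07] = 6.41228e-27
  p_II = [(1/(0.9·√(2π)))·exp(−(3.9−2.0)²/(2·0.9²)) = 0.443269·exp(-2.22840) = 0.0477406] × [0.443269] = 0.0211619
  p_III = [(1/(0.9·√(2π)))·exp(−(3.9−2.7)²/(2·0.9²)) = 0.443269·exp(-0.88889) = 0.182233] × [0.327572] = 0.0596946
  p_IV = [(1/(0.6·√(2π)))·exp(−(3.9−6.4)²/(2·0.6²)) = 0.664904·exp(-8.68056) = 0.000112938] × [1.39657e-12] = 1.57726e-16
Unnormalised posteriors:
  w_I·p_I = 0.20 × 6.41228e-27 = 1.28246e-27
  w_II·p_II = 0.17 × 0.0211619 = 0.00359753
  w_III·p_III = 0.40 × 0.0596946 = 0.0238778
  w_IV·p_IV = 0.23 × 1.57726e-16 = 3.62771e-17
Sum: 1.28246e-27 + 0.00359753 + 0.0238778 + 3.62771e-17 = 0.0274754
Responsibility of Population II: 0.00359753 / 0.0274754 ≈ 0.1309

0.1309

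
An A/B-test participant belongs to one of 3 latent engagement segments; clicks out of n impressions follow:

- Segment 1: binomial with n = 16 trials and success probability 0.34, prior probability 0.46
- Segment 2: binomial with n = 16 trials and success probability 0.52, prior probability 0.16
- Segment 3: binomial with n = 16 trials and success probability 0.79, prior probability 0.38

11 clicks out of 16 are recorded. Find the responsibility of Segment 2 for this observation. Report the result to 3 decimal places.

By Bayes' theorem, P(k | x) = π_k f_k(x) / Σ_j π_j f_j(x).
Binomial probabilities:
  L_1 = C(16,11)·0.34^11·0.66^5 = 4368·7.01888e-06·0.125233 = 0.00383946
  L_2 = C(16,11)·0.52^11·0.48^5 = 4368·0.000751687·0.0254804 = 0.0836615
  L_3 = C(16,11)·0.79^11·0.21^5 = 4368·0.0747994·0.00040841 = 0.133437
Unnormalised posteriors:
  π_1·L_1 = 0.46 × 0.00383946 = 0.00176615
  π_2·L_2 = 0.16 × 0.0836615 = 0.0133858
  π_3·L_3 = 0.38 × 0.133437 = 0.0507062
Normaliser: 0.00176615 + 0.0133858 + 0.0507062 = 0.0658581
Responsibility of Segment 2: 0.0133858 / 0.0658581 ≈ 0.203

0.203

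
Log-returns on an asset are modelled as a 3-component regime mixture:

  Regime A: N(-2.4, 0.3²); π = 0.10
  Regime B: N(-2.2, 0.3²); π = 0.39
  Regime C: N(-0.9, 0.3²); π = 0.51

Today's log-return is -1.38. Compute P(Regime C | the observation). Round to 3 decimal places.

Posterior ∝ prior × likelihood, so P(k | x) ∝ π_k f_k(x); normalise over all components.
Evaluate each component's likelihood at the observed value:
  p_A = (1/(0.3·√(2π)))·exp(−(-1.38−-2.4)²/(2·0.3²)) = 1.329808·exp(-5.78000) = 0.0041074
  p_B = (1/(0.3·√(2π)))·exp(−(-1.38−-2.2)²/(2·0.3²)) = 1.329808·exp(-3.73556) = 0.0317291
  p_C = (1/(0.3·√(2π)))·exp(−(-1.38−-0.9)²/(2·0.3²)) = 1.329808·exp(-1.28000) = 0.369736
Prior × likelihood for each component:
  π_A·p_A = 0.10 × 0.0041074 = 0.00041074
  π_B·p_B = 0.39 × 0.0317291 = 0.0123743
  π_C·p_C = 0.51 × 0.369736 = 0.188565
Denominator: 0.00041074 + 0.0123743 + 0.188565 = 0.201351
P(Regime C | x) = 0.188565 / 0.201351 ≈ 0.937

0.937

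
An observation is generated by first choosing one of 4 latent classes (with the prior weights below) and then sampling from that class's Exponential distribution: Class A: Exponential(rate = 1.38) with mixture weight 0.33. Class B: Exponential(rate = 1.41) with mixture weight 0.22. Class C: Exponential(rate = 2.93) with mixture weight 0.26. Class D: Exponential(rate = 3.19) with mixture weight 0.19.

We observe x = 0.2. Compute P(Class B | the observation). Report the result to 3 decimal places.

Posterior ∝ prior × likelihood, so P(k | x) ∝ π_k f_k(x); normalise over all components.
Component likelihoods at x = 0.2:
  p_A = 1.04716
  p_B = 1.06353
  p_C = 1.63069
  p_D = 1.68543
Weight by the priors:
  π_A·p_A = 0.33 × 1.04716 = 0.345563
  π_B·p_B = 0.22 × 1.06353 = 0.233976
  π_C·p_C = 0.26 × 1.63069 = 0.423979
  π_D·p_D = 0.19 × 1.68543 = 0.320232
Sum: 0.345563 + 0.233976 + 0.423979 + 0.320232 = 1.32375
P(Class B | 0.2) = 0.233976 / 1.32375 ≈ 0.177

0.177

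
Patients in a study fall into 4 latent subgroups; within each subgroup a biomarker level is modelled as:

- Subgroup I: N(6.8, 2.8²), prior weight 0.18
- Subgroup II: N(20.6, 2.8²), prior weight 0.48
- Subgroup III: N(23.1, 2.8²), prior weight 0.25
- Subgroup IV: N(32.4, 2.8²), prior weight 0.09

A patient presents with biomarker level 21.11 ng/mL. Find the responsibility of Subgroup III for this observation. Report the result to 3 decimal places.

0.291

By Bayes' theorem, P(k | x) = P(Z=k) f_k(x) / Σ_j P(Z=j) f_j(x).
Evaluate each component's likelihood at the observed value:
  p_I = 3.03387e-07
  p_II = 0.140135
  p_III = 0.11068
  p_IV = 4.20082e-05
Multiply by the mixture weights:
  P(Z=I)·p_I = 0.18 × 3.03387e-07 = 5.46096e-08
  P(Z=II)·p_II = 0.48 × 0.140135 = 0.067265
  P(Z=III)·p_III = 0.25 × 0.11068 = 0.0276699
  P(Z=IV)·p_IV = 0.09 × 4.20082e-05 = 3.78074e-06
Marginal: 5.46096e-08 + 0.067265 + 0.0276699 + 3.78074e-06 = 0.0949388
P(Subgroup III | data) = 0.0276699 / 0.0949388 ≈ 0.291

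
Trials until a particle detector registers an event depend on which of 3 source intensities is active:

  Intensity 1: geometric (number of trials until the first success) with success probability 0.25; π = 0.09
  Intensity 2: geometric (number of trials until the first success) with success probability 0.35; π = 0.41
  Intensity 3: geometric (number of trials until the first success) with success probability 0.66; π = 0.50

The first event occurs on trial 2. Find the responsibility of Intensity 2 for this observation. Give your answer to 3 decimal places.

Apply Bayes' rule: the posterior for each component is proportional to its prior times its likelihood at x.
Geometric probabilities:
  L_1 = 0.25·(1−0.25)^1 = 0.25·0.75 = 0.1875
  L_2 = 0.35·(1−0.35)^1 = 0.35·0.65 = 0.2275
  L_3 = 0.66·(1−0.66)^1 = 0.66·0.34 = 0.2244
Weight by the priors:
  π_1·L_1 = 0.09 × 0.1875 = 0.016875
  π_2·L_2 = 0.41 × 0.2275 = 0.093275
  π_3·L_3 = 0.50 × 0.2244 = 0.1122
Normaliser: 0.016875 + 0.093275 + 0.1122 = 0.22235
Responsibility of Intensity 2: 0.093275 / 0.22235 ≈ 0.419

0.419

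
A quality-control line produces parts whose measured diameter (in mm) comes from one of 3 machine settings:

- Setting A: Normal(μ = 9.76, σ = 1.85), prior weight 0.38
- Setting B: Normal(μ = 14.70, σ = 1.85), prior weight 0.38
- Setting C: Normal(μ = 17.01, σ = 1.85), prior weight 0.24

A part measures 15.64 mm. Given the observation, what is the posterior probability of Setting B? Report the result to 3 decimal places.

P(component k | x) = π_k·f_k(x) / marginal(x), where marginal(x) = Σ_j π_j·f_j(x).
Normal densities:
  p_A = 0.00138069
  p_B = 0.189529
  p_C = 0.163929
Prior × likelihood for each component:
  π_A·p_A = 0.38 × 0.00138069 = 0.000524664
  π_B·p_B = 0.38 × 0.189529 = 0.0720212
  π_C·p_C = 0.24 × 0.163929 = 0.0393429
Marginal: 0.000524664 + 0.0720212 + 0.0393429 = 0.111889
P(Setting B | data) = 0.0720212 / 0.111889 ≈ 0.644

0.644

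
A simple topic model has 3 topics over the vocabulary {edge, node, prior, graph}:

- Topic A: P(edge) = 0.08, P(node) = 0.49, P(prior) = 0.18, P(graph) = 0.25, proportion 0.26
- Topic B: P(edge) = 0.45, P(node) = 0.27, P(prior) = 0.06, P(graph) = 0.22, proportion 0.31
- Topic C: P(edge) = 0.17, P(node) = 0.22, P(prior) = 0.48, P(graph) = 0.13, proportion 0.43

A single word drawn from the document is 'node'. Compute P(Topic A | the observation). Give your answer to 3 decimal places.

0.417

P(component k | x) = π_k·f_k(x) / marginal(x), where marginal(x) = Σ_j π_j·f_j(x).
Evaluate each component's likelihood at the observed value:
  f_A = 0.49
  f_B = 0.27
  f_C = 0.22
Weight by the priors:
  π_A·f_A = 0.26 × 0.49 = 0.1274
  π_B·f_B = 0.31 × 0.27 = 0.0837
  π_C·f_C = 0.43 × 0.22 = 0.0946
Sum: 0.1274 + 0.0837 + 0.0946 = 0.3057
P(Topic A | x) ≈ 0.417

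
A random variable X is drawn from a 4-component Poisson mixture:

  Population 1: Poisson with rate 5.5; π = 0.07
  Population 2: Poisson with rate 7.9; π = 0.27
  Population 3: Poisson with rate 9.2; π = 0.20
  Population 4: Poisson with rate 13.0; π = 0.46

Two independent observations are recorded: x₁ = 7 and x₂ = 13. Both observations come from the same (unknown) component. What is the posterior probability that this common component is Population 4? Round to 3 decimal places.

P(component k | x) = π_k·f_k(x) / marginal(x), where marginal(x) = Σ_j π_j·f_j(x).
Since both observations come from the same component, the likelihood for component k is f_k(x₁)·f_k(x₂).
  f_1 = [0.123449] × [0.00276576] = 0.000341432
  f_2 = [0.141264] × [0.0277936] = 0.00392625
  f_3 = [0.111834] × [0.0548848] = 0.006138
  f_4 = [0.0281413] × [0.10994] = 0.00309385
Unnormalised posteriors:
  π_1·f_1 = 0.07 × 0.000341432 = 2.39002e-05
  π_2·f_2 = 0.27 × 0.00392625 = 0.00106009
  π_3·f_3 = 0.20 × 0.006138 = 0.0012276
  π_4·f_4 = 0.46 × 0.00309385 = 0.00142317
Sum: 2.39002e-05 + 0.00106009 + 0.0012276 + 0.00142317 = 0.00373476
P(Population 4 | x₁,x₂) = 0.00142317 / 0.00373476 ≈ 0.381

0.381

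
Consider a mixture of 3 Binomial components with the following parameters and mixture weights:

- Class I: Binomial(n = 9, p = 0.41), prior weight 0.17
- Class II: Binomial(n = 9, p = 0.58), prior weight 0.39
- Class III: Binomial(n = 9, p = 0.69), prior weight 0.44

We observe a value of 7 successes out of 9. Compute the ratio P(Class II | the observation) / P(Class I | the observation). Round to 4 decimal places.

13.1801

Posterior odds = (w_i f_i(x)) / (w_j f_j(x)); the normalising sum cancels.
Evaluate each component's likelihood at the observed value:
  p_I = C(9,7)·0.41^7·0.59^2 = 36·0.00194754·0.3481 = 0.0244058
  p_II = C(9,7)·0.58^7·0.42^2 = 36·0.0220798·0.1764 = 0.140216
  p_III = C(9,7)·0.69^7·0.31^2 = 36·0.0744635·0.0961 = 0.257614
0.0546842 / 0.00414899 ≈ 13.1801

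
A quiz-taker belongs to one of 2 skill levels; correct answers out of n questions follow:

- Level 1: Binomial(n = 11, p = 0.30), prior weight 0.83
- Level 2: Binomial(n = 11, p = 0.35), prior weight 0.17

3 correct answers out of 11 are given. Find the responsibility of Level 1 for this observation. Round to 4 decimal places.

0.8476

Apply Bayes' rule: the posterior for each component is proportional to its prior times its likelihood at x.
Evaluate each component's likelihood at the observed value:
  f_1 = C(11,3)·0.30^3·0.70^8 = 165·0.027·0.057648 = 0.256822
  f_2 = C(11,3)·0.35^3·0.65^8 = 165·0.042875·0.0318645 = 0.225421
Prior × likelihood for each component:
  P(Z=1)·f_1 = 0.83 × 0.256822 = 0.213162
  P(Z=2)·f_2 = 0.17 × 0.225421 = 0.0383216
Sum: 0.213162 + 0.0383216 = 0.251484
So the posterior for Level 1 is 0.213162 / 0.251484 ≈ 0.8476.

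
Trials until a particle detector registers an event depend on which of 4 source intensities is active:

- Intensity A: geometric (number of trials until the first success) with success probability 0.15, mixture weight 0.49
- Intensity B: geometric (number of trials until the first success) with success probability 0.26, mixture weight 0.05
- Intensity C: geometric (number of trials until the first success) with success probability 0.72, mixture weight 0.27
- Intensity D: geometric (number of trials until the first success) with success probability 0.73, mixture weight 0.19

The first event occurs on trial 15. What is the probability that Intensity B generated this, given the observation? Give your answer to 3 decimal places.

The responsibility of component k is π_k f_k(x) divided by Σ_j π_j f_j(x).
Evaluate each component's likelihood at the observed value:
  p_A = 0.15·(1−0.15)^14 = 0.15·0.10277 = 0.0154155
  p_B = 0.26·(1−0.26)^14 = 0.26·0.0147654 = 0.00383899
  p_C = 0.72·(1−0.72)^14 = 0.72·1.82059e-08 = 1.31083e-08
  p_D = 0.73·(1−0.73)^14 = 0.73·1.09419e-08 = 7.98759e-09
Weight by the priors:
  π_A·p_A = 0.49 × 0.0154155 = 0.00755357
  π_B·p_B = 0.05 × 0.00383899 = 0.00019195
  π_C·p_C = 0.27 × 1.31083e-08 = 3.53923e-09
  π_D·p_D = 0.19 × 7.98759e-09 = 1.51764e-09
Denominator: 0.00755357 + 0.00019195 + 3.53923e-09 + 1.51764e-09 = 0.00774553
P(Intensity B | x) ≈ 0.025

0.025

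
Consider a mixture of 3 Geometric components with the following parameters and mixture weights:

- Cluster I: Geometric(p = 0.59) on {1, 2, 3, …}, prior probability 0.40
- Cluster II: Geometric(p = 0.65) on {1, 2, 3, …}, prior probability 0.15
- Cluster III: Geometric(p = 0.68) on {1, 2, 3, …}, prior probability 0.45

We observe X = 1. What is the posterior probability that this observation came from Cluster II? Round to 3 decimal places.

0.152

The responsibility of component k is P(Z=k) f_k(x) divided by Σ_j P(Z=j) f_j(x).
Component likelihoods at x = 1:
  p_I = 0.59·(1−0.59)^0 = 0.59·1 = 0.59
  p_II = 0.65·(1−0.65)^0 = 0.65·1 = 0.65
  p_III = 0.68·(1−0.68)^0 = 0.68·1 = 0.68
Weight by the priors:
  P(Z=I)·p_I = 0.40 × 0.59 = 0.236
  P(Z=II)·p_II = 0.15 × 0.65 = 0.0975
  P(Z=III)·p_III = 0.45 × 0.68 = 0.306
Sum: 0.236 + 0.0975 + 0.306 = 0.6395
Responsibility of Cluster II: 0.0975 / 0.6395 ≈ 0.152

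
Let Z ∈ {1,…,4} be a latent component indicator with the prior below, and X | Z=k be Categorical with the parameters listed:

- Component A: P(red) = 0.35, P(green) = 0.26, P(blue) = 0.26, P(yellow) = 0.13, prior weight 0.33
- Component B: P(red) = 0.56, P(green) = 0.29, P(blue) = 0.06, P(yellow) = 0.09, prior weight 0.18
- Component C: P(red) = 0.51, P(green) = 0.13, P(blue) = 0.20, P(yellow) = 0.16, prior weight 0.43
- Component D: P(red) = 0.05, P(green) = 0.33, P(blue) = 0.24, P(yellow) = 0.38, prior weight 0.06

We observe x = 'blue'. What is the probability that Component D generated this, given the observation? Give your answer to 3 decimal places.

Apply Bayes' rule: the posterior for each component is proportional to its prior times its likelihood at x.
Component likelihoods at x = 'blue':
  L_A = 0.26
  L_B = 0.06
  L_C = 0.2
  L_D = 0.24
Prior × likelihood for each component:
  π_A·L_A = 0.33 × 0.26 = 0.0858
  π_B·L_B = 0.18 × 0.06 = 0.0108
  π_C·L_C = 0.43 × 0.2 = 0.086
  π_D·L_D = 0.06 × 0.24 = 0.0144
Evidence: 0.0858 + 0.0108 + 0.086 + 0.0144 = 0.197
P(Component D | 'blue') = 0.0144 / 0.197 ≈ 0.073

0.073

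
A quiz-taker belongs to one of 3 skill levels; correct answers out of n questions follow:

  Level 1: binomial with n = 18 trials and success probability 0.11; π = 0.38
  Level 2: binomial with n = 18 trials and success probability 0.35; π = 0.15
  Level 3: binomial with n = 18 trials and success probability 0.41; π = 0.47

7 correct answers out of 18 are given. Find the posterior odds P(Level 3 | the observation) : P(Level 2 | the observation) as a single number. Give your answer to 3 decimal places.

Posterior odds = (π_i f_i(x)) / (π_j f_j(x)); the normalising sum cancels.
Binomial probabilities:
  L_1 = C(18,7)·0.11^7·0.89^11 = 31824·1.94872e-07·0.277517 = 0.00172105
  L_2 = C(18,7)·0.35^7·0.65^11 = 31824·0.000643393·0.00875078 = 0.179175
  L_3 = C(18,7)·0.41^7·0.59^11 = 31824·0.00194754·0.00301559 = 0.186902
Posterior odds = (π_3·L_3) / (π_2·L_2) = (0.47·0.186902) / (0.15·0.179175) = 0.0878439 / 0.0268763 ≈ 3.268

3.268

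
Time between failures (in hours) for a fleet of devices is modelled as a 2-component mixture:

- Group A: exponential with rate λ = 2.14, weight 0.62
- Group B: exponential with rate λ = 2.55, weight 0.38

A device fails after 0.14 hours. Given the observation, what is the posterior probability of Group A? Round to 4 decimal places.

0.5919

By Bayes' theorem, P(k | x) = w_k f_k(x) / Σ_j w_j f_j(x).
Evaluate each component's likelihood at the observed value:
  p_A = 1.58599
  p_B = 1.78442
Prior × likelihood for each component:
  w_A·p_A = 0.62 × 1.58599 = 0.983311
  w_B·p_B = 0.38 × 1.78442 = 0.67808
Evidence: 0.983311 + 0.67808 = 1.66139
Responsibility of Group A: 0.983311 / 1.66139 ≈ 0.5919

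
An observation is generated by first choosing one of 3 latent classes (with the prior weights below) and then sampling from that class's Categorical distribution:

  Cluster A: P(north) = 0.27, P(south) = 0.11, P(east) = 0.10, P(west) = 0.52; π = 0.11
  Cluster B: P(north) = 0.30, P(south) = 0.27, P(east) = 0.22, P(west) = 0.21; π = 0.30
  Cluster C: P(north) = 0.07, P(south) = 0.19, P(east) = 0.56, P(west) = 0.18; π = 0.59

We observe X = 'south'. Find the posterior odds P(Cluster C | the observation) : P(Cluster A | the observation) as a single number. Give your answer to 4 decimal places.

9.2645

The posterior odds equal the prior odds times the likelihood ratio: (π_i/π_j)·(f_i(x)/f_j(x)).
Evaluate each component's likelihood at the observed value:
  L_A = 0.11
  L_B = 0.27
  L_C = 0.19
Posterior odds = (π_C·L_C) / (π_A·L_A) = (0.59·0.19) / (0.11·0.11) = 0.1121 / 0.0121 ≈ 9.2645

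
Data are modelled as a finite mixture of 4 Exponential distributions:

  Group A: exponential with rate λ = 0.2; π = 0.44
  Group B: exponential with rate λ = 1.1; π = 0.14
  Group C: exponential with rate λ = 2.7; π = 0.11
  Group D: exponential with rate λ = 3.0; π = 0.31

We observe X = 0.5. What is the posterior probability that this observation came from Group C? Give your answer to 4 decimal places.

0.1700

The responsibility of component k is P(Z=k) f_k(x) divided by Σ_j P(Z=j) f_j(x).
Component likelihoods at x = 0.5:
  L_A = 0.180967
  L_B = 0.634645
  L_C = 0.699949
  L_D = 0.66939
Weight by the priors:
  P(Z=A)·L_A = 0.44 × 0.180967 = 0.0796257
  P(Z=B)·L_B = 0.14 × 0.634645 = 0.0888503
  P(Z=C)·L_C = 0.11 × 0.699949 = 0.0769944
  P(Z=D)·L_D = 0.31 × 0.66939 = 0.207511
Normaliser: 0.0796257 + 0.0888503 + 0.0769944 + 0.207511 = 0.452981
Responsibility of Group C: 0.0769944 / 0.452981 ≈ 0.1700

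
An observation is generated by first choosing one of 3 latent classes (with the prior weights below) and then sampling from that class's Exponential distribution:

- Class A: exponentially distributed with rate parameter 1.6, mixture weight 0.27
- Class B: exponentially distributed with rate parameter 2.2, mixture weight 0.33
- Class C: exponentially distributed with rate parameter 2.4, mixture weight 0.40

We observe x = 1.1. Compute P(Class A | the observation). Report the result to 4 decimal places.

0.3584

The responsibility of component k is π_k f_k(x) divided by Σ_j π_j f_j(x).
Exponential densities:
  f_A = 0.275272
  f_B = 0.195628
  f_C = 0.171267
Multiply by the mixture weights:
  π_A·f_A = 0.27 × 0.275272 = 0.0743234
  π_B·f_B = 0.33 × 0.195628 = 0.0645571
  π_C·f_C = 0.40 × 0.171267 = 0.0685068
Marginal: 0.0743234 + 0.0645571 + 0.0685068 = 0.207387
Responsibility of Class A: 0.0743234 / 0.207387 ≈ 0.3584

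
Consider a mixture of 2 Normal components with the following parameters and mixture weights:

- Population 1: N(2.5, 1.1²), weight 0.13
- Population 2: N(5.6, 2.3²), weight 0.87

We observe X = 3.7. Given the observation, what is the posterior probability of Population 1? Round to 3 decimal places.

By Bayes' theorem, P(k | x) = P(Z=k) f_k(x) / Σ_j P(Z=j) f_j(x).
Evaluate each component's likelihood at the observed value:
  L_1 = (1/(1.1·√(2π)))·exp(−(3.7−2.5)²/(2·1.1²)) = 0.362675·exp(-0.59504) = 0.20003
  L_2 = (1/(2.3·√(2π)))·exp(−(3.7−5.6)²/(2·2.3²)) = 0.173453·exp(-0.34121) = 0.12331
Prior × likelihood for each component:
  P(Z=1)·L_1 = 0.13 × 0.20003 = 0.0260038
  P(Z=2)·L_2 = 0.87 × 0.12331 = 0.107279
Normaliser: 0.0260038 + 0.107279 = 0.133283
P(Population 1 | x) = 0.0260038 / 0.133283 ≈ 0.195

0.195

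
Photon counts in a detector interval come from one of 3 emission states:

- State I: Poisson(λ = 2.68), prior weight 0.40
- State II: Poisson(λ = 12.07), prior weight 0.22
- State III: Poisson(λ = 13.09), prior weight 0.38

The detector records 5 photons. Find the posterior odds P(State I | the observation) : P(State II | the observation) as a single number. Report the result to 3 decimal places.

Posterior odds = (π_i f_i(x)) / (π_j f_j(x)); the normalising sum cancels.
Poisson probabilities:
  p_I = e^(−2.68)·2.68^5/5! = 0.0789921
  p_II = e^(−12.07)·12.07^5/5! = 0.0122298
  p_III = e^(−13.09)·13.09^5/5! = 0.0066161
Posterior odds = (π_I·p_I) / (π_II·p_II) = (0.40·0.0789921) / (0.22·0.0122298) = 0.0315968 / 0.00269056 ≈ 11.744

11.744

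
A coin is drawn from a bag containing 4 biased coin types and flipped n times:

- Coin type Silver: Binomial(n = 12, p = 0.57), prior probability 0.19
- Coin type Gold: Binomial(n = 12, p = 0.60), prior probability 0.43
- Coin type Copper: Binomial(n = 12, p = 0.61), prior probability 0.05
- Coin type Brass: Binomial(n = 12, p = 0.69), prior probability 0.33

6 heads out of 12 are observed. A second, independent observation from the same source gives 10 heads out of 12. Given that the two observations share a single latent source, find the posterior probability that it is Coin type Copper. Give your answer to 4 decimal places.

0.0514

Apply Bayes' rule: the posterior for each component is proportional to its prior times its likelihood at x.
Since both observations come from the same component, the likelihood for component k is f_k(x₁)·f_k(x₂).
  f_Silver = [C(12,6)·0.57^6·0.43^6 = 924·0.0342964·0.00632136 = 0.200323] × [0.0441804] = 0.00885037
  f_Gold = [C(12,6)·0.60^6·0.40^6 = 924·0.046656·0.004096 = 0.176579] × [0.0638523] = 0.011275
  f_Copper = [C(12,6)·0.61^6·0.39^6 = 924·0.0515204·0.00351874 = 0.167509] × [0.0716096] = 0.0119953
  f_Brass = [C(12,6)·0.69^6·0.31^6 = 924·0.107918·0.000887504 = 0.0884987] × [0.155152] = 0.0137308
Unnormalised posteriors:
  w_Silver·f_Silver = 0.19 × 0.00885037 = 0.00168157
  w_Gold·f_Gold = 0.43 × 0.011275 = 0.00484824
  w_Copper·f_Copper = 0.05 × 0.0119953 = 0.000599764
  w_Brass·f_Brass = 0.33 × 0.0137308 = 0.00453115
Normaliser: 0.00168157 + 0.00484824 + 0.000599764 + 0.00453115 = 0.0116607
So the posterior for Coin type Copper is 0.000599764 / 0.0116607 ≈ 0.0514.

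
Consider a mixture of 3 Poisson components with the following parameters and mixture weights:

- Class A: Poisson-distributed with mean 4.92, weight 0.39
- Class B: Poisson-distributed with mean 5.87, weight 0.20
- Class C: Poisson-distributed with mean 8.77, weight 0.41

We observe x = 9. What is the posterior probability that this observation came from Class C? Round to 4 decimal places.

0.6734

Posterior ∝ prior × likelihood, so P(k | x) ∝ π_k f_k(x); normalise over all components.
Component likelihoods at x = 9:
  f_A = e^(−4.92)·4.92^9/9! = 0.0339777
  f_B = e^(−5.87)·5.87^9/9! = 0.0643682
  f_C = e^(−8.77)·8.77^9/9! = 0.131362
Prior × likelihood for each component:
  π_A·f_A = 0.39 × 0.0339777 = 0.0132513
  π_B·f_B = 0.20 × 0.0643682 = 0.0128736
  π_C·f_C = 0.41 × 0.131362 = 0.0538585
Normaliser: 0.0132513 + 0.0128736 + 0.0538585 = 0.0799835
P(Class C | x) = 0.0538585 / 0.0799835 ≈ 0.6734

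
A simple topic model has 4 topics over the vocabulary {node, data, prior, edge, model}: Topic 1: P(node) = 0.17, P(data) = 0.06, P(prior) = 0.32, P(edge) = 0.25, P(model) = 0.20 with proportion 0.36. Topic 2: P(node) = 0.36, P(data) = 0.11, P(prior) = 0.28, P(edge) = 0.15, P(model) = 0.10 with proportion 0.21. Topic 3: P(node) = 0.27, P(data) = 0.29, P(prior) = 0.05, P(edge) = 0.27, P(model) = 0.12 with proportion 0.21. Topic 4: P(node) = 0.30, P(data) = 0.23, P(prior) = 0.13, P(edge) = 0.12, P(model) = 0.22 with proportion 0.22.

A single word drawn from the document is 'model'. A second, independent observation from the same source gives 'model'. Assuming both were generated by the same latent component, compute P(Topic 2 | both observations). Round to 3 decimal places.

By Bayes' theorem, P(k | x) = w_k f_k(x) / Σ_j w_j f_j(x).
Since both observations come from the same component, the likelihood for component k is f_k(x₁)·f_k(x₂).
  f_1 = [0.2] × [0.2] = 0.04
  f_2 = [0.1] × [0.1] = 0.01
  f_3 = [0.12] × [0.12] = 0.0144
  f_4 = [0.22] × [0.22] = 0.0484
Multiply by the mixture weights:
  w_1·f_1 = 0.36 × 0.04 = 0.0144
  w_2·f_2 = 0.21 × 0.01 = 0.0021
  w_3·f_3 = 0.21 × 0.0144 = 0.003024
  w_4·f_4 = 0.22 × 0.0484 = 0.010648
Normaliser: 0.0144 + 0.0021 + 0.003024 + 0.010648 = 0.030172
P(Topic 2 | x) ≈ 0.070

0.070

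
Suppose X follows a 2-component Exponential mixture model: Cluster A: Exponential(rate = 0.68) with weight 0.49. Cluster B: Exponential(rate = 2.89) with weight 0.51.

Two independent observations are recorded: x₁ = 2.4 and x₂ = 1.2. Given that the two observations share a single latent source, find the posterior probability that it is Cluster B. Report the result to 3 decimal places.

By Bayes' theorem, P(k | x) = π_k f_k(x) / Σ_j π_j f_j(x).
Since both observations come from the same component, the likelihood for component k is f_k(x₁)·f_k(x₂).
  p_A = [0.68·e^(−0.68·2.4) = 0.68·e^(−1.6320) = 0.132966] × [0.300694] = 0.039982
  p_B = [2.89·e^(−2.89·2.4) = 2.89·e^(−6.9360) = 0.00280951] × [0.0901083] = 0.00025316
Unnormalised posteriors:
  π_A·p_A = 0.49 × 0.039982 = 0.0195912
  π_B·p_B = 0.51 × 0.00025316 = 0.000129112
Denominator: 0.0195912 + 0.000129112 = 0.0197203
P(Cluster B | data) ≈ 0.007

0.007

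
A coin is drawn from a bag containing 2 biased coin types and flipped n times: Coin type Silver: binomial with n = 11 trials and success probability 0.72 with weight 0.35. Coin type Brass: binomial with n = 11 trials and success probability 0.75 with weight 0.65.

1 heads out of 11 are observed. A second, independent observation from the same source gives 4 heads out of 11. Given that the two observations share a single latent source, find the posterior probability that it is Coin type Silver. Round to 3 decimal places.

0.751

P(component k | x) = π_k·f_k(x) / marginal(x), where marginal(x) = Σ_j π_j·f_j(x).
Since both observations come from the same component, the likelihood for component k is f_k(x₁)·f_k(x₂).
  f_Silver = [C(11,1)·0.72^1·0.28^10 = 11·0.72·2.96197e-06 = 2.34588e-05] × [0.011966] = 2.80709e-07
  f_Brass = [C(11,1)·0.75^1·0.25^10 = 11·0.75·9.53674e-07 = 7.86781e-06] × [0.00637293] = 5.0141e-08
Weight by the priors:
  π_Silver·f_Silver = 0.35 × 2.80709e-07 = 9.8248e-08
  π_Brass·f_Brass = 0.65 × 5.0141e-08 = 3.25917e-08
Marginal: 9.8248e-08 + 3.25917e-08 = 1.3084e-07
Responsibility of Coin type Silver: 9.8248e-08 / 1.3084e-07 ≈ 0.751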